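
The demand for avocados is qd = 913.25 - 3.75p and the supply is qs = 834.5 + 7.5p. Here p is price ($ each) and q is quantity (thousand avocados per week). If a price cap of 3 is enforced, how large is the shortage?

Shortage = 45

At p = 3: qd = 902 and qs = 857.
Shortage = qd - qs = 902 - 857 = 45.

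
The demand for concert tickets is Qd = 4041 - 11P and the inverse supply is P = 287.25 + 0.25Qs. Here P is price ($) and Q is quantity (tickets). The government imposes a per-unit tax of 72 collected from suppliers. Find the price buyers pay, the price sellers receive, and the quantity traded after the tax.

Solving each curve for Q: Qs = -1149 + 4P.
Suppliers keep P_s = P_b - 72 per unit, so supply in terms of the buyer price is Qs = -1437 + 4P_b.
Set Qd = Qs: 4041 - 11P_b = -1437 + 4P_b, so 5478 = 15P_b and P_b = 365.2.
Then P_s = 365.2 - 72 = 293.2 and Q = 4041 - 11(365.2) = 23.8.

P_b = 365.2, P_s = 293.2, Q = 23.8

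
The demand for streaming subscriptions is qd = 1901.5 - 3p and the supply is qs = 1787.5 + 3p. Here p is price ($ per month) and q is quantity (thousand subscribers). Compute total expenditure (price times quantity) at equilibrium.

The market clears where 1901.5 - 3p = 1787.5 + 3p. Rearranging, 6p = 114, hence p* = 19.
Substitute back: q* = 1901.5 - 3(19) = 1844.5.
Total expenditure = p* × q* = 19 × 1844.5 = 35045.5.

Total expenditure = 35045.5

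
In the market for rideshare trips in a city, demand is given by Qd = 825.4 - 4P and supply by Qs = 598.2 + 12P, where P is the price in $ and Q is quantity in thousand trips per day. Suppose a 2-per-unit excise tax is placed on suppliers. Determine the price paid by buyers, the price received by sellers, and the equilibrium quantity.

With a tax of 2 on suppliers, they supply based on the net price P_s = P_b - 2, so Qs = 574.2 + 12P_b.
Market clearing requires 825.4 - 4P_b = 574.2 + 12P_b; hence 251.2 = 16P_b and P_b = 15.7.
Then P_s = 15.7 - 2 = 13.7 and Q = 825.4 - 4(15.7) = 762.6.

P_b = 15.7, P_s = 13.7, Q = 762.6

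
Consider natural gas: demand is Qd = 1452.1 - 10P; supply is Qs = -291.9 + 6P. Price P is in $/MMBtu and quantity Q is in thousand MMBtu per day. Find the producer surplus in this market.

Producer surplus = 10926.3675

The market clears where 1452.1 - 10P = -291.9 + 6P. Rearranging, 16P = 1744, hence P* = 109.
Plugging P* into demand: Q* = 1452.1 - 10(109) = 362.1.
Supply choke price (Qs = 0): P = 48.65. Producer surplus = ½ × (109 - 48.65) × 362.1 = 10926.3675.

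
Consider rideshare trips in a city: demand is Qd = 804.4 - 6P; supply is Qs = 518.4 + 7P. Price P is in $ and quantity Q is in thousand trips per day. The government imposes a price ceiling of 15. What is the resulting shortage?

Evaluating both curves at the ceiling price 15 gives Qd = 714.4, Qs = 623.4.
Shortage = Qd - Qs = 714.4 - 623.4 = 91.

Shortage = 91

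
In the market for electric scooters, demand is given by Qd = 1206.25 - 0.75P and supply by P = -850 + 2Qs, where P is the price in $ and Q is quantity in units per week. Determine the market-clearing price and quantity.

Solving each curve for Q: Qs = 425 + 0.5P.
At equilibrium Qd = Qs, so 1206.25 - 0.75P = 425 + 0.5P; collecting terms, 781.25 = 1.25P and P* = 625.
Substitute back: Q* = 1206.25 - 0.75(625) = 737.5.

P* = 625, Q* = 737.5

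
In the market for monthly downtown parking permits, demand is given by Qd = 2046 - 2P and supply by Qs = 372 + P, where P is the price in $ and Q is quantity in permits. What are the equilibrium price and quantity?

At equilibrium Qd = Qs, so 2046 - 2P = 372 + P; collecting terms, 1674 = 3P and P* = 558.
Substitute back: Q* = 2046 - 2(558) = 930.

P* = 558, Q* = 930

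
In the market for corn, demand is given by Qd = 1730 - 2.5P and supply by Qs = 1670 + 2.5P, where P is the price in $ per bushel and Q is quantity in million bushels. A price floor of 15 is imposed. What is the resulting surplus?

With P fixed at 15, quantity demanded is 1692.5 and quantity supplied is 1707.5.
Surplus = Qs - Qd = 1707.5 - 1692.5 = 15.

Surplus = 15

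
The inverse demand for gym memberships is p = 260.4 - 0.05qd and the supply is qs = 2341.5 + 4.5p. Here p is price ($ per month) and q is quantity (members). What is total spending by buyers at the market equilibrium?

In direct form, qd = 5208 - 20p.
Set qd = qs: 5208 - 20p = 2341.5 + 4.5p, so 2866.5 = 24.5p and p* = 117.
Substitute back: q* = 5208 - 20(117) = 2868.
Total spending by buyers = p* × q* = 117 × 2868 = 335556.

Total spending by buyers = 335556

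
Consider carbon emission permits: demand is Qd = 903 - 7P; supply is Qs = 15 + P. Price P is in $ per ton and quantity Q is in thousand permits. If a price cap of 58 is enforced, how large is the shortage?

Evaluating both curves at the ceiling price 58 gives Qd = 497, Qs = 73.
Shortage = Qd - Qs = 497 - 73 = 424.

Shortage = 424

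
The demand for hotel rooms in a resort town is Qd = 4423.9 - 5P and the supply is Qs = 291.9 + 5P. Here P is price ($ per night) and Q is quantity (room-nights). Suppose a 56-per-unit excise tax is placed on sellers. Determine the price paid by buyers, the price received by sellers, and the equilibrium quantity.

P_b = 441.2, P_s = 385.2, Q = 2217.9

The tax drives a wedge P_b - P_s = 56. Substituting P_s = P_b - 56 into supply: Qs = 11.9 + 5P_b.
Market clearing requires 4423.9 - 5P_b = 11.9 + 5P_b; hence 4412 = 10P_b and P_b = 441.2.
Then P_s = 441.2 - 56 = 385.2 and Q = 4423.9 - 5(441.2) = 2217.9.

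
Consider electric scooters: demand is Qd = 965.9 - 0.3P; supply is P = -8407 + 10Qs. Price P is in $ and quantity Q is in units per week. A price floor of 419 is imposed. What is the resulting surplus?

Surplus = 42.4

In direct form, Qs = 840.7 + 0.1P.
Evaluating both curves at the floor price 419 gives Qd = 840.2, Qs = 882.6.
Surplus = Qs - Qd = 882.6 - 840.2 = 42.4.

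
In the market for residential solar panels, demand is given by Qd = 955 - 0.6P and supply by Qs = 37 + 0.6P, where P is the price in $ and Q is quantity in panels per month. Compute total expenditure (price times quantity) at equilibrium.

Set Qd = Qs: 955 - 0.6P = 37 + 0.6P, so 918 = 1.2P and P* = 765.
Substitute back: Q* = 955 - 0.6(765) = 496.
Total expenditure = P* × Q* = 765 × 496 = 379440.

Total expenditure = 379440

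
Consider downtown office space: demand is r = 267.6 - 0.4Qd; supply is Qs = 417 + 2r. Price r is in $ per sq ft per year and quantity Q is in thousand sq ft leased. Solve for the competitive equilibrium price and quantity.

r* = 56, Q* = 529

In direct form, Qd = 669 - 2.5r.
Set Qd = Qs: 669 - 2.5r = 417 + 2r, so 252 = 4.5r and r* = 56.
Plugging r* into demand: Q* = 669 - 2.5(56) = 529.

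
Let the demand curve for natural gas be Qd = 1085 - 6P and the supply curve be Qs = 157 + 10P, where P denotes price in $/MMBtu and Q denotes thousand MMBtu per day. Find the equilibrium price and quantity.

At equilibrium Qd = Qs, so 1085 - 6P = 157 + 10P; collecting terms, 928 = 16P and P* = 58.
Then Q* = 1085 - 6(58) = 737.

P* = 58, Q* = 737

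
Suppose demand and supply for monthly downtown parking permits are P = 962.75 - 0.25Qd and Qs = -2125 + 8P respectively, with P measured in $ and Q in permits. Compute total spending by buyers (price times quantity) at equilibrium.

Total spending by buyers = 925782

Inverting to quantity form: Qd = 3851 - 4P.
The market clears where 3851 - 4P = -2125 + 8P. Rearranging, 12P = 5976, hence P* = 498.
Then Q* = 3851 - 4(498) = 1859.
Total spending by buyers = P* × Q* = 498 × 1859 = 925782.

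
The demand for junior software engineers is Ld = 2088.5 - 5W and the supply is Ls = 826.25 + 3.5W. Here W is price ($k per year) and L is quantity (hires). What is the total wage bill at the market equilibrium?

The total wage bill = 199881

Equating demand and supply, 2088.5 - 5W = 826.25 + 3.5W gives 8.5W = 1262.25, so W* = 148.5.
From the demand curve, L* = 2088.5 - 5(148.5) = 1346.
The total wage bill = W* × L* = 148.5 × 1346 = 199881.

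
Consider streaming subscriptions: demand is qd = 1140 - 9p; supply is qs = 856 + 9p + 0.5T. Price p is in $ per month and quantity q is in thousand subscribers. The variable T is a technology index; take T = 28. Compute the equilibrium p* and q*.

p* = 15, q* = 1005

With T = 28, supply is qs = 870 + 9p.
The market clears where 1140 - 9p = 870 + 9p. Rearranging, 18p = 270, hence p* = 15.
Then q* = 1140 - 9(15) = 1005.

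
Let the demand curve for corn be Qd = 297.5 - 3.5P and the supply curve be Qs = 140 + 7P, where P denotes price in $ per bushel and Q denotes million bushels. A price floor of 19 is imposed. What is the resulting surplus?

Surplus = 42

With P fixed at 19, quantity demanded is 231 and quantity supplied is 273.
Surplus = Qs - Qd = 273 - 231 = 42.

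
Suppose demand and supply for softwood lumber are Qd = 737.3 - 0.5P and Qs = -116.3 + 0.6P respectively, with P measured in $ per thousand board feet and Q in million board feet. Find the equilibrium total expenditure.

Total expenditure = 271056.8

The market clears where 737.3 - 0.5P = -116.3 + 0.6P. Rearranging, 1.1P = 853.6, hence P* = 776.
Substitute back: Q* = 737.3 - 0.5(776) = 349.3.
Total expenditure = P* × Q* = 776 × 349.3 = 271056.8.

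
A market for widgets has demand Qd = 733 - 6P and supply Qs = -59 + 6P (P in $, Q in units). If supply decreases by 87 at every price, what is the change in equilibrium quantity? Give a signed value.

ΔQ = -43.5

The market clears where 733 - 6P = -59 + 6P. Rearranging, 12P = 792, hence P* = 66.
Then Q* = 733 - 6(66) = 337.
After the shift, supply is Qs = -146 + 6P.
New equilibrium: 879 = 12P, so P = 73.25 and Q = 293.5.
ΔQ = 293.5 - 337 = -43.5.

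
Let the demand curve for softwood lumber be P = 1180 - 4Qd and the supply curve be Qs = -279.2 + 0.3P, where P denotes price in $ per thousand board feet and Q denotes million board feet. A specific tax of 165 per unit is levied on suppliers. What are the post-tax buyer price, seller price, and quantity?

P_b = 1134, P_s = 969, Q = 11.5

Inverting to quantity form: Qd = 295 - 0.25P.
The tax drives a wedge P_b - P_s = 165. Substituting P_s = P_b - 165 into supply: Qs = -328.7 + 0.3P_b.
Market clearing requires 295 - 0.25P_b = -328.7 + 0.3P_b; hence 623.7 = 0.55P_b and P_b = 1134.
So P_s = 969 and the quantity traded is Q = 295 - 0.25(1134) = 11.5.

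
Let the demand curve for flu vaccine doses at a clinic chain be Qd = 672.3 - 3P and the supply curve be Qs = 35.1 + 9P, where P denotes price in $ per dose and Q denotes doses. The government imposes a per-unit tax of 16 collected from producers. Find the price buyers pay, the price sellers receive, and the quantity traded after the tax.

The tax drives a wedge P_b - P_s = 16. Substituting P_s = P_b - 16 into supply: Qs = -108.9 + 9P_b.
Market clearing requires 672.3 - 3P_b = -108.9 + 9P_b; hence 781.2 = 12P_b and P_b = 65.1.
Then P_s = 65.1 - 16 = 49.1 and Q = 672.3 - 3(65.1) = 477.

P_b = 65.1, P_s = 49.1, Q = 477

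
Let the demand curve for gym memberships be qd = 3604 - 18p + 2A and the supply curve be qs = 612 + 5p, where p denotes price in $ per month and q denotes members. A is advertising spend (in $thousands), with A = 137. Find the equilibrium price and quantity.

With A = 137, demand is qd = 3878 - 18p.
Set qd = qs: 3878 - 18p = 612 + 5p, so 3266 = 23p and p* = 142.
From the demand curve, q* = 3878 - 18(142) = 1322.

p* = 142, q* = 1322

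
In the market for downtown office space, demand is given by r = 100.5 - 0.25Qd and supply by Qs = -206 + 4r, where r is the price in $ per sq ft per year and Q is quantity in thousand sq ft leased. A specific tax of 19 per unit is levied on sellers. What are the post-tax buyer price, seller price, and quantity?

Rewriting in direct form: Qd = 402 - 4r.
The tax drives a wedge r_b - r_s = 19. Substituting r_s = r_b - 19 into supply: Qs = -282 + 4r_b.
Set Qd = Qs: 402 - 4r_b = -282 + 4r_b, so 684 = 8r_b and r_b = 85.5.
So r_s = 66.5 and the quantity traded is Q = 402 - 4(85.5) = 60.

r_b = 85.5, r_s = 66.5, Q = 60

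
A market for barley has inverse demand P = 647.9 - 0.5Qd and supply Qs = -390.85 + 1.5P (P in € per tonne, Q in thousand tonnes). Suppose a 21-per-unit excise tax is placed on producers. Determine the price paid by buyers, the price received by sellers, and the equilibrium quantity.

P_b = 490.9, P_s = 469.9, Q = 314

Solving each curve for Q: Qd = 1295.8 - 2P.
Producers keep P_s = P_b - 21 per unit, so supply in terms of the buyer price is Qs = -422.35 + 1.5P_b.
Market clearing requires 1295.8 - 2P_b = -422.35 + 1.5P_b; hence 1718.15 = 3.5P_b and P_b = 490.9.
So P_s = 469.9 and the quantity traded is Q = 1295.8 - 2(490.9) = 314.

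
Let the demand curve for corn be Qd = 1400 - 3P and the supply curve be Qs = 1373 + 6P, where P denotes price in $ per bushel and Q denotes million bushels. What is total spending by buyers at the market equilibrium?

Total spending by buyers = 4173

Equating demand and supply, 1400 - 3P = 1373 + 6P gives 9P = 27, so P* = 3.
Plugging P* into demand: Q* = 1400 - 3(3) = 1391.
Total spending by buyers = P* × Q* = 3 × 1391 = 4173.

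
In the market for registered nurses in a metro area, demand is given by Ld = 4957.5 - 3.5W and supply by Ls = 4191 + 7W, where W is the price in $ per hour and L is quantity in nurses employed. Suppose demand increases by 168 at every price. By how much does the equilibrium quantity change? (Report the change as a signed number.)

ΔL = 112

The market clears where 4957.5 - 3.5W = 4191 + 7W. Rearranging, 10.5W = 766.5, hence W* = 73.
Substitute back: L* = 4957.5 - 3.5(73) = 4702.
After the shift, demand is Ld = 5125.5 - 3.5W.
Re-solving, 10.5W = 934.5 gives W = 89 and L = 4814.
ΔL = 4814 - 4702 = 112.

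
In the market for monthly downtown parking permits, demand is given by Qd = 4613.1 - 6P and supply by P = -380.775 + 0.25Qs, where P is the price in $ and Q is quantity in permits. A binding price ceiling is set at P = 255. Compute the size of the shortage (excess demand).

Shortage = 540

Rewriting in direct form: Qs = 1523.1 + 4P.
Evaluating both curves at the ceiling price 255 gives Qd = 3083.1, Qs = 2543.1.
Shortage = Qd - Qs = 3083.1 - 2543.1 = 540.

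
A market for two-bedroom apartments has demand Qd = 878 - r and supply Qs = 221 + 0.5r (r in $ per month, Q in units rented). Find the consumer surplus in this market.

Equating demand and supply, 878 - r = 221 + 0.5r gives 1.5r = 657, so r* = 438.
From the demand curve, Q* = 878 - 438 = 440.
Demand choke price (Qd = 0): r = 878. Consumer surplus = ½ × (878 - 438) × 440 = 96800.

Consumer surplus = 96800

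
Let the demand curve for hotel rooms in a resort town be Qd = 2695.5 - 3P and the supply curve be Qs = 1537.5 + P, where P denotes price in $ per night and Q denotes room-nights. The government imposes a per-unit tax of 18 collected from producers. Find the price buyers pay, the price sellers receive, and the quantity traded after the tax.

P_b = 294, P_s = 276, Q = 1813.5

Producers keep P_s = P_b - 18 per unit, so supply in terms of the buyer price is Qs = 1519.5 + P_b.
Market clearing requires 2695.5 - 3P_b = 1519.5 + P_b; hence 1176 = 4P_b and P_b = 294.
Then P_s = 294 - 18 = 276 and Q = 2695.5 - 3(294) = 1813.5.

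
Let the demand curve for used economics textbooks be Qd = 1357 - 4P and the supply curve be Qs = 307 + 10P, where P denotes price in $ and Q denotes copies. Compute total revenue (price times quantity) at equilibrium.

Total revenue = 79275

The market clears where 1357 - 4P = 307 + 10P. Rearranging, 14P = 1050, hence P* = 75.
From the demand curve, Q* = 1357 - 4(75) = 1057.
Total revenue = P* × Q* = 75 × 1057 = 79275.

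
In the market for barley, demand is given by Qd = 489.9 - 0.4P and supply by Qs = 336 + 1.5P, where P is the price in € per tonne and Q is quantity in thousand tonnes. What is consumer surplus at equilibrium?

Consumer surplus = 261632.8125

At equilibrium Qd = Qs, so 489.9 - 0.4P = 336 + 1.5P; collecting terms, 153.9 = 1.9P and P* = 81.
From the demand curve, Q* = 489.9 - 0.4(81) = 457.5.
Demand choke price (Qd = 0): P = 489.9/0.4 = 1224.75. Consumer surplus = ½ × (1224.75 - 81) × 457.5 = 261632.8125.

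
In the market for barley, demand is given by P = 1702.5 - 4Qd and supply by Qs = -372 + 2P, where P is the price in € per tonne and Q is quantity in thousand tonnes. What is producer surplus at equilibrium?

Producer surplus = 28392.25

In direct form, Qd = 425.625 - 0.25P.
The market clears where 425.625 - 0.25P = -372 + 2P. Rearranging, 2.25P = 797.625, hence P* = 354.5.
Substitute back: Q* = 425.625 - 0.25(354.5) = 337.
Supply choke price (Qs = 0): P = 186. Producer surplus = ½ × (354.5 - 186) × 337 = 28392.25.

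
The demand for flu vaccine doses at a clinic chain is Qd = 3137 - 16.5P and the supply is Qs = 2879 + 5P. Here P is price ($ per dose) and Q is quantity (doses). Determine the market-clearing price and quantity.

Equating demand and supply, 3137 - 16.5P = 2879 + 5P gives 21.5P = 258, so P* = 12.
From the demand curve, Q* = 3137 - 16.5(12) = 2939.

P* = 12, Q* = 2939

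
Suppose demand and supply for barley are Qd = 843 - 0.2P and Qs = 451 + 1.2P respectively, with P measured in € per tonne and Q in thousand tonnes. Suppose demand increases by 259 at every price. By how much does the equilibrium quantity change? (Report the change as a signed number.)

ΔQ = 222

Set Qd = Qs: 843 - 0.2P = 451 + 1.2P, so 392 = 1.4P and P* = 280.
From the demand curve, Q* = 843 - 0.2(280) = 787.
After the shift, demand is Qd = 1102 - 0.2P.
Re-solving, 1.4P = 651 gives P = 465 and Q = 1009.
ΔQ = 1009 - 787 = 222.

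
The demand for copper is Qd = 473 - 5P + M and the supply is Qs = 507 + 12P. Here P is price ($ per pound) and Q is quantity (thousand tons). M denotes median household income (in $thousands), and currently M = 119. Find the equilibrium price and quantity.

P* = 5, Q* = 567

With M = 119, demand is Qd = 592 - 5P.
At equilibrium Qd = Qs, so 592 - 5P = 507 + 12P; collecting terms, 85 = 17P and P* = 5.
Then Q* = 592 - 5(5) = 567.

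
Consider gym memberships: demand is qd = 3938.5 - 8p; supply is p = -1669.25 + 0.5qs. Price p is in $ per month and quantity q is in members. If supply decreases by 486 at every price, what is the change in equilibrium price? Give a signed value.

Δp = 48.6

Rewriting in direct form: qs = 3338.5 + 2p.
Set qd = qs: 3938.5 - 8p = 3338.5 + 2p, so 600 = 10p and p* = 60.
From the demand curve, q* = 3938.5 - 8(60) = 3458.5.
After the shift, supply is qs = 2852.5 + 2p.
The new intersection has 1086 = 10p, i.e. p = 108.6, q = 3069.7.
Δp = 108.6 - 60 = 48.6.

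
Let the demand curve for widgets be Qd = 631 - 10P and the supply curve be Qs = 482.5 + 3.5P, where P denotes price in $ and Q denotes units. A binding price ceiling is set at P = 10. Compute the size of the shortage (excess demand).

Shortage = 13.5

With P fixed at 10, quantity demanded is 531 and quantity supplied is 517.5.
Shortage = Qd - Qs = 531 - 517.5 = 13.5.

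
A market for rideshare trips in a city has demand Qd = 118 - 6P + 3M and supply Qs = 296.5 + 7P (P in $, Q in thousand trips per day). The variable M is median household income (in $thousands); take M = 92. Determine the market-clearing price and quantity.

With M = 92, demand is Qd = 394 - 6P.
The market clears where 394 - 6P = 296.5 + 7P. Rearranging, 13P = 97.5, hence P* = 7.5.
From the demand curve, Q* = 394 - 6(7.5) = 349.

P* = 7.5, Q* = 349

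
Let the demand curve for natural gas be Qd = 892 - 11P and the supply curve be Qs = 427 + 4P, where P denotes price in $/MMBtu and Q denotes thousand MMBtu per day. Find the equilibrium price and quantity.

P* = 31, Q* = 551

Set Qd = Qs: 892 - 11P = 427 + 4P, so 465 = 15P and P* = 31.
Substitute back: Q* = 892 - 11(31) = 551.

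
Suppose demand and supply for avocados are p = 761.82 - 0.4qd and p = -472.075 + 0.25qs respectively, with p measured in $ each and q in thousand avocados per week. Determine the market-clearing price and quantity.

Rewriting in direct form: qd = 1904.55 - 2.5p and qs = 1888.3 + 4p.
Equating demand and supply, 1904.55 - 2.5p = 1888.3 + 4p gives 6.5p = 16.25, so p* = 2.5.
Then q* = 1904.55 - 2.5(2.5) = 1898.3.

p* = 2.5, q* = 1898.3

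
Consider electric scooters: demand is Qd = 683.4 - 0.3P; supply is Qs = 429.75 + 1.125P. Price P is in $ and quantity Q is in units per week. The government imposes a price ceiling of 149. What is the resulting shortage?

With P fixed at 149, quantity demanded is 638.7 and quantity supplied is 597.375.
Shortage = Qd - Qs = 638.7 - 597.375 = 41.325.

Shortage = 41.325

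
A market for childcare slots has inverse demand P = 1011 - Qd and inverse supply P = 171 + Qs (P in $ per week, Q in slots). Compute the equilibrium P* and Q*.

P* = 591, Q* = 420

In direct form, Qd = 1011 - P and Qs = -171 + P.
Set Qd = Qs: 1011 - P = -171 + P, so 1182 = 2P and P* = 591.
From the demand curve, Q* = 1011 - 591 = 420.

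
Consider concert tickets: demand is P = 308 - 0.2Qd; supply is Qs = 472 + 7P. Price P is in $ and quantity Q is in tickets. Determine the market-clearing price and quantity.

Solving each curve for Q: Qd = 1540 - 5P.
At equilibrium Qd = Qs, so 1540 - 5P = 472 + 7P; collecting terms, 1068 = 12P and P* = 89.
Substitute back: Q* = 1540 - 5(89) = 1095.

P* = 89, Q* = 1095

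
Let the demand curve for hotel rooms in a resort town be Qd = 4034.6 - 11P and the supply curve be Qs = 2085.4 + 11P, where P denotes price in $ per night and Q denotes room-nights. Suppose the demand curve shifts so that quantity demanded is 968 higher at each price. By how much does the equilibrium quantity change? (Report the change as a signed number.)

ΔQ = 484

The market clears where 4034.6 - 11P = 2085.4 + 11P. Rearranging, 22P = 1949.2, hence P* = 88.6.
Plugging P* into demand: Q* = 4034.6 - 11(88.6) = 3060.
After the shift, demand is Qd = 5002.6 - 11P.
Re-solving, 22P = 2917.2 gives P = 132.6 and Q = 3544.
ΔQ = 3544 - 3060 = 484.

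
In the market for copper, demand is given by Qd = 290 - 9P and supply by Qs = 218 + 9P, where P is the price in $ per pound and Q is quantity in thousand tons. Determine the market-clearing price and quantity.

At equilibrium Qd = Qs, so 290 - 9P = 218 + 9P; collecting terms, 72 = 18P and P* = 4.
Substitute back: Q* = 290 - 9(4) = 254.

P* = 4, Q* = 254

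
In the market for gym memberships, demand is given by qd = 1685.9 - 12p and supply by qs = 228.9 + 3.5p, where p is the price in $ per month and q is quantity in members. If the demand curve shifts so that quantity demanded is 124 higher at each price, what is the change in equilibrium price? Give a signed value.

At equilibrium qd = qs, so 1685.9 - 12p = 228.9 + 3.5p; collecting terms, 1457 = 15.5p and p* = 94.
Plugging p* into demand: q* = 1685.9 - 12(94) = 557.9.
After the shift, demand is qd = 1809.9 - 12p.
Re-solving, 15.5p = 1581 gives p = 102 and q = 585.9.
Δp = 102 - 94 = 8.

Δp = 8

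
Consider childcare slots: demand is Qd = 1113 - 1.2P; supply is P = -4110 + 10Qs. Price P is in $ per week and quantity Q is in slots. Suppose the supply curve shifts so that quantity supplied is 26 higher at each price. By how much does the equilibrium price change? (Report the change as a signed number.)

Rewriting in direct form: Qs = 411 + 0.1P.
Equating demand and supply, 1113 - 1.2P = 411 + 0.1P gives 1.3P = 702, so P* = 540.
Plugging P* into demand: Q* = 1113 - 1.2(540) = 465.
After the shift, supply is Qs = 437 + 0.1P.
The new intersection has 676 = 1.3P, i.e. P = 520, Q = 489.
ΔP = 520 - 540 = -20.

ΔP = -20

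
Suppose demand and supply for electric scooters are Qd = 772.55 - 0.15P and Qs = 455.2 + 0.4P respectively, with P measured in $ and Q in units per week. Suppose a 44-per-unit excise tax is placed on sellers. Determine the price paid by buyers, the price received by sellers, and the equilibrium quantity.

P_b = 609, P_s = 565, Q = 681.2

The tax drives a wedge P_b - P_s = 44. Substituting P_s = P_b - 44 into supply: Qs = 437.6 + 0.4P_b.
Equate demand and the shifted supply: 772.55 - 0.15P_b = 437.6 + 0.4P_b, giving 0.55P_b = 334.95, so P_b = 609.
Then P_s = 609 - 44 = 565 and Q = 772.55 - 0.15(609) = 681.2.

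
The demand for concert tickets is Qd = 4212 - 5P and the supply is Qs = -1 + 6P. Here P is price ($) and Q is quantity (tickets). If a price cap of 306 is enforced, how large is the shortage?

Evaluating both curves at the ceiling price 306 gives Qd = 2682, Qs = 1835.
Shortage = Qd - Qs = 2682 - 1835 = 847.

Shortage = 847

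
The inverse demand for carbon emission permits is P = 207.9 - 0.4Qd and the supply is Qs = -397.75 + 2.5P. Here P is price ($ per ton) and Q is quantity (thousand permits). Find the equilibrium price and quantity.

P* = 183.5, Q* = 61

Inverting to quantity form: Qd = 519.75 - 2.5P.
The market clears where 519.75 - 2.5P = -397.75 + 2.5P. Rearranging, 5P = 917.5, hence P* = 183.5.
Then Q* = 519.75 - 2.5(183.5) = 61.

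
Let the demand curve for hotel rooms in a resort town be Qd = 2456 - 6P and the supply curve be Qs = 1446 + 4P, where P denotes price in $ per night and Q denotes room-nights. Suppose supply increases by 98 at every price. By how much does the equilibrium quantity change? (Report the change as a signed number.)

ΔQ = 58.8

The market clears where 2456 - 6P = 1446 + 4P. Rearranging, 10P = 1010, hence P* = 101.
From the demand curve, Q* = 2456 - 6(101) = 1850.
After the shift, supply is Qs = 1544 + 4P.
Re-solving, 10P = 912 gives P = 91.2 and Q = 1908.8.
ΔQ = 1908.8 - 1850 = 58.8.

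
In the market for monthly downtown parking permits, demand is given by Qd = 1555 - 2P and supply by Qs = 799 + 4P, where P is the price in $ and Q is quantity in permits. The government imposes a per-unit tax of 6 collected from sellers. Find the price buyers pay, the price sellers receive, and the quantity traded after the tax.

The tax drives a wedge P_b - P_s = 6. Substituting P_s = P_b - 6 into supply: Qs = 775 + 4P_b.
Set Qd = Qs: 1555 - 2P_b = 775 + 4P_b, so 780 = 6P_b and P_b = 130.
So P_s = 124 and the quantity traded is Q = 1555 - 2(130) = 1295.

P_b = 130, P_s = 124, Q = 1295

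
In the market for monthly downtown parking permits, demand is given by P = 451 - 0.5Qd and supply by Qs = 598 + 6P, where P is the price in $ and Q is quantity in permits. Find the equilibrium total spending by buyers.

Total spending by buyers = 31388

Rewriting in direct form: Qd = 902 - 2P.
Set Qd = Qs: 902 - 2P = 598 + 6P, so 304 = 8P and P* = 38.
From the demand curve, Q* = 902 - 2(38) = 826.
Total spending by buyers = P* × Q* = 38 × 826 = 31388.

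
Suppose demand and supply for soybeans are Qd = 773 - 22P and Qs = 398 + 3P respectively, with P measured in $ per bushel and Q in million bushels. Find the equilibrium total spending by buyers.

Equating demand and supply, 773 - 22P = 398 + 3P gives 25P = 375, so P* = 15.
From the demand curve, Q* = 773 - 22(15) = 443.
Total spending by buyers = P* × Q* = 15 × 443 = 6645.

Total spending by buyers = 6645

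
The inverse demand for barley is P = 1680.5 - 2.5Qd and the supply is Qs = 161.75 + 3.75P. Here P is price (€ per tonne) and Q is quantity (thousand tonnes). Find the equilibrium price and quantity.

P* = 123, Q* = 623

Solving each curve for Q: Qd = 672.2 - 0.4P.
Equating demand and supply, 672.2 - 0.4P = 161.75 + 3.75P gives 4.15P = 510.45, so P* = 123.
From the demand curve, Q* = 672.2 - 0.4(123) = 623.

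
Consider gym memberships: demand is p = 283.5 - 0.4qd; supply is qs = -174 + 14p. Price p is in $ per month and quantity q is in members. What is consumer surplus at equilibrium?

Consumer surplus = 66125

Solving each curve for q: qd = 708.75 - 2.5p.
Equating demand and supply, 708.75 - 2.5p = -174 + 14p gives 16.5p = 882.75, so p* = 53.5.
Then q* = 708.75 - 2.5(53.5) = 575.
Demand choke price (qd = 0): p = 708.75/2.5 = 283.5. Consumer surplus = ½ × (283.5 - 53.5) × 575 = 66125.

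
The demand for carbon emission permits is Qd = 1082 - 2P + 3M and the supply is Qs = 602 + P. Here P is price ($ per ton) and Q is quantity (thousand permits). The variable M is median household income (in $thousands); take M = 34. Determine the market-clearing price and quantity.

P* = 194, Q* = 796

With M = 34, demand is Qd = 1184 - 2P.
The market clears where 1184 - 2P = 602 + P. Rearranging, 3P = 582, hence P* = 194.
Plugging P* into demand: Q* = 1184 - 2(194) = 796.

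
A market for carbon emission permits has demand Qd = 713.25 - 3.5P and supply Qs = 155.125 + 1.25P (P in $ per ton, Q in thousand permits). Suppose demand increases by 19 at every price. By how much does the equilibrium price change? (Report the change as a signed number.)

The market clears where 713.25 - 3.5P = 155.125 + 1.25P. Rearranging, 4.75P = 558.125, hence P* = 117.5.
Then Q* = 713.25 - 3.5(117.5) = 302.
After the shift, demand is Qd = 732.25 - 3.5P.
Re-solving, 4.75P = 577.125 gives P = 121.5 and Q = 307.
ΔP = 121.5 - 117.5 = 4.

ΔP = 4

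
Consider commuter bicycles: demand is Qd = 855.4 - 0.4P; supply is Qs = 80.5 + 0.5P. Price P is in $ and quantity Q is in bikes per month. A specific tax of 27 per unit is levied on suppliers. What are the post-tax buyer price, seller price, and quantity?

P_b = 876, P_s = 849, Q = 505

With a tax of 27 on suppliers, they supply based on the net price P_s = P_b - 27, so Qs = 67 + 0.5P_b.
Market clearing requires 855.4 - 0.4P_b = 67 + 0.5P_b; hence 788.4 = 0.9P_b and P_b = 876.
Then P_s = 876 - 27 = 849 and Q = 855.4 - 0.4(876) = 505.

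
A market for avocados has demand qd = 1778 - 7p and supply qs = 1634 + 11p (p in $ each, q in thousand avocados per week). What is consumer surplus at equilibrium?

At equilibrium qd = qs, so 1778 - 7p = 1634 + 11p; collecting terms, 144 = 18p and p* = 8.
Then q* = 1778 - 7(8) = 1722.
Demand choke price (qd = 0): p = 1778/7 = 254. Consumer surplus = ½ × (254 - 8) × 1722 = 211806.

Consumer surplus = 211806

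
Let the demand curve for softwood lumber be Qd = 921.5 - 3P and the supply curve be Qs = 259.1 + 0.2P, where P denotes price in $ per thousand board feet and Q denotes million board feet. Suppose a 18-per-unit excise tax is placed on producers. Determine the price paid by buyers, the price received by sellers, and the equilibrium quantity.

Producers keep P_s = P_b - 18 per unit, so supply in terms of the buyer price is Qs = 255.5 + 0.2P_b.
Market clearing requires 921.5 - 3P_b = 255.5 + 0.2P_b; hence 666 = 3.2P_b and P_b = 208.125.
Then P_s = 208.125 - 18 = 190.125 and Q = 921.5 - 3(208.125) = 297.125.

P_b = 208.125, P_s = 190.125, Q = 297.125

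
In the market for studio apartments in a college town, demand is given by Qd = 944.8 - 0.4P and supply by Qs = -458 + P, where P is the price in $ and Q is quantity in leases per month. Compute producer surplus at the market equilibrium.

The market clears where 944.8 - 0.4P = -458 + P. Rearranging, 1.4P = 1402.8, hence P* = 1002.
From the demand curve, Q* = 944.8 - 0.4(1002) = 544.
Supply choke price (Qs = 0): P = 458. Producer surplus = ½ × (1002 - 458) × 544 = 147968.

Producer surplus = 147968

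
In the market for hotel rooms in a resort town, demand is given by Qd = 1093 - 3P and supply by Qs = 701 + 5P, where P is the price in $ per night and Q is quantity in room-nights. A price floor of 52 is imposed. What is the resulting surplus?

Surplus = 24

At P = 52: Qd = 937 and Qs = 961.
Surplus = Qs - Qd = 961 - 937 = 24.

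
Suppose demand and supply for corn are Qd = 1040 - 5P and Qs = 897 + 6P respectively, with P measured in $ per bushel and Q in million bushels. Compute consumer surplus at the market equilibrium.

Consumer surplus = 95062.5

The market clears where 1040 - 5P = 897 + 6P. Rearranging, 11P = 143, hence P* = 13.
Plugging P* into demand: Q* = 1040 - 5(13) = 975.
Demand choke price (Qd = 0): P = 1040/5 = 208. Consumer surplus = ½ × (208 - 13) × 975 = 95062.5.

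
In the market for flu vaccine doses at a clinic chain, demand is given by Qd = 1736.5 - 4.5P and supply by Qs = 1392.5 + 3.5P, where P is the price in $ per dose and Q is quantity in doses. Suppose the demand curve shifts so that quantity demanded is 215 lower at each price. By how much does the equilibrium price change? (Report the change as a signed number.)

Equating demand and supply, 1736.5 - 4.5P = 1392.5 + 3.5P gives 8P = 344, so P* = 43.
Substitute back: Q* = 1736.5 - 4.5(43) = 1543.
After the shift, demand is Qd = 1521.5 - 4.5P.
New equilibrium: 129 = 8P, so P = 16.125 and Q = 1448.9375.
ΔP = 16.125 - 43 = -26.875.

ΔP = -26.875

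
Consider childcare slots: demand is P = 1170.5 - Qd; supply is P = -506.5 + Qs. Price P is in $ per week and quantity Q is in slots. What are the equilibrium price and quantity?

In direct form, Qd = 1170.5 - P and Qs = 506.5 + P.
Set Qd = Qs: 1170.5 - P = 506.5 + P, so 664 = 2P and P* = 332.
Substitute back: Q* = 1170.5 - 332 = 838.5.

P* = 332, Q* = 838.5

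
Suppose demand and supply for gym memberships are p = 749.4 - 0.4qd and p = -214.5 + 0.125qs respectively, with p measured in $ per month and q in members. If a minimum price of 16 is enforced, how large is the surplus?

Inverting to quantity form: qd = 1873.5 - 2.5p and qs = 1716 + 8p.
With p fixed at 16, quantity demanded is 1833.5 and quantity supplied is 1844.
Surplus = qs - qd = 1844 - 1833.5 = 10.5.

Surplus = 10.5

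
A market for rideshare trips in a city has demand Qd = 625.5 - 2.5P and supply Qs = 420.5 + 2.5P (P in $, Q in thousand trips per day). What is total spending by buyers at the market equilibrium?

Total spending by buyers = 21443

Set Qd = Qs: 625.5 - 2.5P = 420.5 + 2.5P, so 205 = 5P and P* = 41.
Substitute back: Q* = 625.5 - 2.5(41) = 523.
Total spending by buyers = P* × Q* = 41 × 523 = 21443.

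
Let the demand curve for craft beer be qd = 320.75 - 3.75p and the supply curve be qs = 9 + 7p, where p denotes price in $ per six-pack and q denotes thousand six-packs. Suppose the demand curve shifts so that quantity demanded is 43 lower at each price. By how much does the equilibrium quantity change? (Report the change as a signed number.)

The market clears where 320.75 - 3.75p = 9 + 7p. Rearranging, 10.75p = 311.75, hence p* = 29.
Then q* = 320.75 - 3.75(29) = 212.
After the shift, demand is qd = 277.75 - 3.75p.
The new intersection has 268.75 = 10.75p, i.e. p = 25, q = 184.
Δq = 184 - 212 = -28.

Δq = -28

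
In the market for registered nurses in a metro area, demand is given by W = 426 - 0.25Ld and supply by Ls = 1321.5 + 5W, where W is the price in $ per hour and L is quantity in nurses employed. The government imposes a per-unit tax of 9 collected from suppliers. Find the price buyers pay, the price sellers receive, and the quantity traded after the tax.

W_b = 47.5, W_s = 38.5, L = 1514

Rewriting in direct form: Ld = 1704 - 4W.
The tax drives a wedge W_b - W_s = 9. Substituting W_s = W_b - 9 into supply: Ls = 1276.5 + 5W_b.
Market clearing requires 1704 - 4W_b = 1276.5 + 5W_b; hence 427.5 = 9W_b and W_b = 47.5.
Then W_s = 47.5 - 9 = 38.5 and L = 1704 - 4(47.5) = 1514.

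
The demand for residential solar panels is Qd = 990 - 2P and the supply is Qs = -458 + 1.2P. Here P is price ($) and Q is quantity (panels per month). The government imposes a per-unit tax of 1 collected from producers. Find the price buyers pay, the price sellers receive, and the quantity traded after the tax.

The tax drives a wedge P_b - P_s = 1. Substituting P_s = P_b - 1 into supply: Qs = -459.2 + 1.2P_b.
Equate demand and the shifted supply: 990 - 2P_b = -459.2 + 1.2P_b, giving 3.2P_b = 1449.2, so P_b = 452.875.
So P_s = 451.875 and the quantity traded is Q = 990 - 2(452.875) = 84.25.

P_b = 452.875, P_s = 451.875, Q = 84.25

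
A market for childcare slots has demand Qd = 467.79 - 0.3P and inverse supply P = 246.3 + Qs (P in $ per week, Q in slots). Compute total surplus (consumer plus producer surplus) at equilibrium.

Inverting to quantity form: Qs = -246.3 + P.
The market clears where 467.79 - 0.3P = -246.3 + P. Rearranging, 1.3P = 714.09, hence P* = 549.3.
Substitute back: Q* = 467.79 - 0.3(549.3) = 303.
Demand choke price = 1559.3; supply choke price = 246.3. CS = ½(1559.3 - 549.3)(303) = 153015; PS = ½(549.3 - 246.3)(303) = 45904.5. Total surplus = 198919.5.

Total surplus = 198919.5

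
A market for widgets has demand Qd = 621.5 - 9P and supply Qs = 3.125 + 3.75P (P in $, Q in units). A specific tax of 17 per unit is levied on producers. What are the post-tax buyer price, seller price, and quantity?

P_b = 53.5, P_s = 36.5, Q = 140

The tax drives a wedge P_b - P_s = 17. Substituting P_s = P_b - 17 into supply: Qs = -60.625 + 3.75P_b.
Set Qd = Qs: 621.5 - 9P_b = -60.625 + 3.75P_b, so 682.125 = 12.75P_b and P_b = 53.5.
Then P_s = 53.5 - 17 = 36.5 and Q = 621.5 - 9(53.5) = 140.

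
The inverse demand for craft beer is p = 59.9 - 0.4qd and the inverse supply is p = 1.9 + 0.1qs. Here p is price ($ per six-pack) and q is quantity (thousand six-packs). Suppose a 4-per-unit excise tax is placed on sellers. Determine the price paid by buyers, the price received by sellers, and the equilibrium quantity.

p_b = 16.7, p_s = 12.7, q = 108

Solving each curve for q: qd = 149.75 - 2.5p and qs = -19 + 10p.
Sellers keep p_s = p_b - 4 per unit, so supply in terms of the buyer price is qs = -59 + 10p_b.
Equate demand and the shifted supply: 149.75 - 2.5p_b = -59 + 10p_b, giving 12.5p_b = 208.75, so p_b = 16.7.
So p_s = 12.7 and the quantity traded is q = 149.75 - 2.5(16.7) = 108.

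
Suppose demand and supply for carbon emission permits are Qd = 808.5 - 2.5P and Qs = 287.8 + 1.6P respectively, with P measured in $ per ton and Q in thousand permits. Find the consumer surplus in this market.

Consumer surplus = 48216.2

Set Qd = Qs: 808.5 - 2.5P = 287.8 + 1.6P, so 520.7 = 4.1P and P* = 127.
Plugging P* into demand: Q* = 808.5 - 2.5(127) = 491.
Demand choke price (Qd = 0): P = 808.5/2.5 = 323.4. Consumer surplus = ½ × (323.4 - 127) × 491 = 48216.2.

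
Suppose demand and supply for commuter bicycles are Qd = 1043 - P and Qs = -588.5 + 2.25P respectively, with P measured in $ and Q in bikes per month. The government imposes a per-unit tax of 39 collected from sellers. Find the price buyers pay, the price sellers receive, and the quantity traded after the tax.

The tax drives a wedge P_b - P_s = 39. Substituting P_s = P_b - 39 into supply: Qs = -676.25 + 2.25P_b.
Market clearing requires 1043 - P_b = -676.25 + 2.25P_b; hence 1719.25 = 3.25P_b and P_b = 529.
Then P_s = 529 - 39 = 490 and Q = 1043 - 529 = 514.

P_b = 529, P_s = 490, Q = 514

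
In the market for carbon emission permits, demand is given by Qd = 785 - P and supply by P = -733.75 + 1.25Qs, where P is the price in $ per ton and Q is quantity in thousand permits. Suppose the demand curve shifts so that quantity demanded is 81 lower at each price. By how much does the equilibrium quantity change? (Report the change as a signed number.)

ΔQ = -36

Inverting to quantity form: Qs = 587 + 0.8P.
Set Qd = Qs: 785 - P = 587 + 0.8P, so 198 = 1.8P and P* = 110.
Plugging P* into demand: Q* = 785 - 110 = 675.
After the shift, demand is Qd = 704 - P.
The new intersection has 117 = 1.8P, i.e. P = 65, Q = 639.
ΔQ = 639 - 675 = -36.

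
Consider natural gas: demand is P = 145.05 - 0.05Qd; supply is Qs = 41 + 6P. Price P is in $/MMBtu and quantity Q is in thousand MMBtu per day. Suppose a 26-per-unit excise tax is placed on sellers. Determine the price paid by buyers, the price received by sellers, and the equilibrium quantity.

Solving each curve for Q: Qd = 2901 - 20P.
The tax drives a wedge P_b - P_s = 26. Substituting P_s = P_b - 26 into supply: Qs = -115 + 6P_b.
Equate demand and the shifted supply: 2901 - 20P_b = -115 + 6P_b, giving 26P_b = 3016, so P_b = 116.
Then P_s = 116 - 26 = 90 and Q = 2901 - 20(116) = 581.

P_b = 116, P_s = 90, Q = 581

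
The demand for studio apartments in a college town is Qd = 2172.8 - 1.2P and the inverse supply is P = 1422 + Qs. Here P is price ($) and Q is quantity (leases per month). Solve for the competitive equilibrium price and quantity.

P* = 1634, Q* = 212

Inverting to quantity form: Qs = -1422 + P.
The market clears where 2172.8 - 1.2P = -1422 + P. Rearranging, 2.2P = 3594.8, hence P* = 1634.
Plugging P* into demand: Q* = 2172.8 - 1.2(1634) = 212.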